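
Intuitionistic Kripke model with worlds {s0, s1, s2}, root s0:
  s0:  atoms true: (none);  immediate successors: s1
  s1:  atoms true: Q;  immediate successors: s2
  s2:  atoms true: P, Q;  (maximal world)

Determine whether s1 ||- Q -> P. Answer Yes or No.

No

s1 ||-/- Q -> P: already at s1 itself, s1 ||- Q but s1 ||-/- P.
s1 lacks atom P, so s1 ||-/- P.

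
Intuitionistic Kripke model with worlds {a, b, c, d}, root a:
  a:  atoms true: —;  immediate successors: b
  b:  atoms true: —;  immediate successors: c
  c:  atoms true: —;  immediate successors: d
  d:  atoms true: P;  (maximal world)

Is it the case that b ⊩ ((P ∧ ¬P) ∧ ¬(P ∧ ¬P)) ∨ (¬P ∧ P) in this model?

No

b ⊮ ((P ∧ ¬P) ∧ ¬(P ∧ ¬P)) ∨ (¬P ∧ P): neither disjunct is forced at b.
b ⊮ (P ∧ ¬P) ∧ ¬(P ∧ ¬P) since b fails P ∧ ¬P.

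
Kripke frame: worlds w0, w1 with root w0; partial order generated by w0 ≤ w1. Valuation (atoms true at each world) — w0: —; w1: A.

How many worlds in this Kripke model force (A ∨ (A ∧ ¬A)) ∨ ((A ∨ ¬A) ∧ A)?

w0: does not force it — w0 ⊮ (A ∨ (A ∧ ¬A)) ∨ ((A ∨ ¬A) ∧ A): neither disjunct is forced at w0.
w1: forces it.
Worlds forcing the formula: {w1}.

1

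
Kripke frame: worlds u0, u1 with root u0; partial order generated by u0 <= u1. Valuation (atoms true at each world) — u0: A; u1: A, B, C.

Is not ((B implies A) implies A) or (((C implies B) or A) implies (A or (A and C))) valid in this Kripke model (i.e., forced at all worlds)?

Yes

u0 forces not ((B implies A) implies A) or (((C implies B) or A) implies (A or (A and C))) via the disjunct ((C implies B) or A) implies (A or (A and C)).
Since the root u0 forces not ((B implies A) implies A) or (((C implies B) or A) implies (A or (A and C))) and forcing is persistent (monotone upward), every world forces it.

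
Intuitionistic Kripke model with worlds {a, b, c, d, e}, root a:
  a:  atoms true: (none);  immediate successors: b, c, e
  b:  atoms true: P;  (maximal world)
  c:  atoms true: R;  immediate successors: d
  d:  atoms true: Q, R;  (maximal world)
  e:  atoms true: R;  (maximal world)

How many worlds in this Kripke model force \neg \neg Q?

a: does not force it — a \nVdash \neg \neg Q since b is accessible from a and b \Vdash \neg Q.
b: does not force it — b \nVdash \neg \neg Q since b is accessible from b and b \Vdash \neg Q.
c: forces it.
d: forces it.
e: does not force it.
Worlds forcing the formula: {c, d}.

2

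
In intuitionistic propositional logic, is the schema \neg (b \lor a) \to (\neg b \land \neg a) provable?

This is a constructively valid De Morgan direction (negated disjunction to conjunction of negations), which is intuitionistically derivable.
From \neg (b \lor a): if b held then b \lor a would, contradiction — so \neg b; similarly \neg a.

Yes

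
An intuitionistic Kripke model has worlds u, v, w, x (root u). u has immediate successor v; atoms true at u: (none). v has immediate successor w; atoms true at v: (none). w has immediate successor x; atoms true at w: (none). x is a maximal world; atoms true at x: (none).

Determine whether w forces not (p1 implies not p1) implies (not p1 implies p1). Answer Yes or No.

Yes

w forces not (p1 implies not p1) implies (not p1 implies p1) vacuously: no world accessible from w forces the antecedent not (p1 implies not p1).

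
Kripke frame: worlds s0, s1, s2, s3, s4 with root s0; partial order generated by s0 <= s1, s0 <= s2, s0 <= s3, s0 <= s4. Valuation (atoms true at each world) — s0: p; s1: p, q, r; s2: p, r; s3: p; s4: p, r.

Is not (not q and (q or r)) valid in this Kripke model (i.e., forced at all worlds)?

Not every world: s0 does not force not (not q and (q or r)).
s0 does not force not (not q and (q or r)) since s2 is accessible from s0 and s2 forces not q and (q or r).
s2 forces not q and (q or r) since s2 forces both conjuncts.

No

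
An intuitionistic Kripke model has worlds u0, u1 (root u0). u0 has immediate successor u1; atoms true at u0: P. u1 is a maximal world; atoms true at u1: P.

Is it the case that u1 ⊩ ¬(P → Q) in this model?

u1 ⊩ ¬(P → Q): no world accessible from u1 forces P → Q.

Yes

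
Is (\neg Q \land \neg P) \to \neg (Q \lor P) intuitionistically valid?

Yes

This is a constructively valid De Morgan direction (conjunction of negations to negated disjunction), which is intuitionistically derivable.
If both \neg Q and \neg P hold at a world, no accessible world forces Q or forces P, so none forces Q \lor P.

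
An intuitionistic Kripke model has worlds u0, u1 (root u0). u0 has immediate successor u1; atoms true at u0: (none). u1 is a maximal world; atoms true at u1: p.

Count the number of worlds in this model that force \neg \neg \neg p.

u0: does not force it — u0 \nVdash \neg \neg \neg p since u0 is accessible from u0 and u0 \Vdash \neg \neg p.
u1: does not force it — u1 \nVdash \neg \neg \neg p since u1 is accessible from u1 and u1 \Vdash \neg \neg p.
Worlds forcing the formula: { }.

0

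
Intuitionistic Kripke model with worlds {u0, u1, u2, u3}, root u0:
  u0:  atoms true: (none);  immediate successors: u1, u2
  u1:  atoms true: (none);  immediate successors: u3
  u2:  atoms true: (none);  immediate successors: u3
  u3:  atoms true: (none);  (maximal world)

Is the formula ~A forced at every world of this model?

Yes

u0 ||- ~A: no world accessible from u0 forces A.
Since the root u0 forces ~A and forcing is persistent (monotone upward), every world forces it.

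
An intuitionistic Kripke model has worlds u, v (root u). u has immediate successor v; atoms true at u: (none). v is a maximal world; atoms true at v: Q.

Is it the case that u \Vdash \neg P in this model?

Yes

u \Vdash \neg P: no world accessible from u forces P.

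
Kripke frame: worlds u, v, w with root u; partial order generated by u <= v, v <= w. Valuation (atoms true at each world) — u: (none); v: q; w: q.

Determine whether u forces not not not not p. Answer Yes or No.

No

u does not force not not not not p since u is accessible from u and u forces not not not p.
u forces not not not p: no world accessible from u forces not not p.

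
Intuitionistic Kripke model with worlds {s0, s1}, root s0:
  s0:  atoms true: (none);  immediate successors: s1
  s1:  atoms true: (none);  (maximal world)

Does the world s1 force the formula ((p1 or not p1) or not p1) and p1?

s1 does not force ((p1 or not p1) or not p1) and p1 since s1 fails p1.

No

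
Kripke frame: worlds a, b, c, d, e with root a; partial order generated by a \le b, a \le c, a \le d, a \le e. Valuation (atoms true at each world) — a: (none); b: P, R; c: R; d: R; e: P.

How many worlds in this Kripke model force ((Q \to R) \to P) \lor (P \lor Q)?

2

a: does not force it — a \nVdash ((Q \to R) \to P) \lor (P \lor Q): neither disjunct is forced at a.
b: forces it.
c: does not force it — c \nVdash ((Q \to R) \to P) \lor (P \lor Q): neither disjunct is forced at c.
d: does not force it.
e: forces it.
Worlds forcing the formula: {b, e}.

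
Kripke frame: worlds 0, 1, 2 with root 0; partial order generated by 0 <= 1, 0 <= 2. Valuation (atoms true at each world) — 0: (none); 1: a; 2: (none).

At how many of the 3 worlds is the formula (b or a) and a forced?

0: does not force it — 0 does not force (b or a) and a since 0 fails b or a.
1: forces it.
2: does not force it — 2 does not force (b or a) and a since 2 fails b or a.
Worlds forcing the formula: {1}.

1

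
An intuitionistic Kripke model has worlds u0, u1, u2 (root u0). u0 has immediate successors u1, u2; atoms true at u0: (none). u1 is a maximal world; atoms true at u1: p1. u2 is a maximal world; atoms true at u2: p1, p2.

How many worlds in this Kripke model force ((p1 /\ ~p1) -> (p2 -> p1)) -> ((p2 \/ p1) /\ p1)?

2

u0: does not force it — u0 ||-/- ((p1 /\ ~p1) -> (p2 -> p1)) -> ((p2 \/ p1) /\ p1): already at u0 itself, u0 ||- (p1 /\ ~p1) -> (p2 -> p1) but u0 ||-/- (p2 \/ p1) /\ p1.
u1: forces it.
u2: forces it.
Worlds forcing the formula: {u1, u2}.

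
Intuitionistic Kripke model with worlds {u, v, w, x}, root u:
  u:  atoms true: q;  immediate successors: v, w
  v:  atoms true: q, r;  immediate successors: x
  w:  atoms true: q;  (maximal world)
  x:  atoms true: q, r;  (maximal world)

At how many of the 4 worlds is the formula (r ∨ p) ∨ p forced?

u: does not force it — u ⊮ (r ∨ p) ∨ p: neither disjunct is forced at u.
v: forces it.
w: does not force it — w ⊮ (r ∨ p) ∨ p: neither disjunct is forced at w.
x: forces it.
Worlds forcing the formula: {v, x}.

2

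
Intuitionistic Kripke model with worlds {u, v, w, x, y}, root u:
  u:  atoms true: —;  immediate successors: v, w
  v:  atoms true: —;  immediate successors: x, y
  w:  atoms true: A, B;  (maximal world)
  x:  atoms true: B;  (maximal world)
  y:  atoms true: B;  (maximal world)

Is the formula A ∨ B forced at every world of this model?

Not every world: u ⊮ A ∨ B.
u ⊮ A ∨ B: neither disjunct is forced at u.
u lacks atom A, so u ⊮ A.

No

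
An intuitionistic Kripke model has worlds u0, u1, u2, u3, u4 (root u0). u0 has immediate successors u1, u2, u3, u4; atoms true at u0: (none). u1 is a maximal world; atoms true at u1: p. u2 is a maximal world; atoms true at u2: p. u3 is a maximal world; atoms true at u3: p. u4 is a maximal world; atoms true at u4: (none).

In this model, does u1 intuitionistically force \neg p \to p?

Yes

u1 \Vdash \neg p \to p vacuously: no world accessible from u1 forces the antecedent \neg p.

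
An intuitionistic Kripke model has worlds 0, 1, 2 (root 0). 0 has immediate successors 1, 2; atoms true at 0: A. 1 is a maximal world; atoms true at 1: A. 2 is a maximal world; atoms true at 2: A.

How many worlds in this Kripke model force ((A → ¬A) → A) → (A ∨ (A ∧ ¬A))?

0: forces it.
1: forces it.
2: forces it.
Worlds forcing the formula: {0, 1, 2}.

3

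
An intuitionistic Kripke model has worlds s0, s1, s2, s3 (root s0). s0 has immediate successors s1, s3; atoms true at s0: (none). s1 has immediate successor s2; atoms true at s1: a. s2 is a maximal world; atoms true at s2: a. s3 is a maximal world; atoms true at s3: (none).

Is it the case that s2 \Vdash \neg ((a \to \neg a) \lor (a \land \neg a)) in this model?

s2 \Vdash \neg ((a \to \neg a) \lor (a \land \neg a)): no world accessible from s2 forces (a \to \neg a) \lor (a \land \neg a).

Yes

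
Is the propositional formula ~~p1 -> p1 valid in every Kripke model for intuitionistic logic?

No

This is double-negation elimination, which is not intuitionistically valid.
A Kripke countermodel: worlds 0, 1; order generated by 0 <= 1; atoms true at each world — 0:{}; 1:{p1}.
0 ||-/- ~~p1 -> p1: already at 0 itself, 0 ||- ~~p1 but 0 ||-/- p1.
0 lacks atom p1, so 0 ||-/- p1.
So the root 0 does not force the formula.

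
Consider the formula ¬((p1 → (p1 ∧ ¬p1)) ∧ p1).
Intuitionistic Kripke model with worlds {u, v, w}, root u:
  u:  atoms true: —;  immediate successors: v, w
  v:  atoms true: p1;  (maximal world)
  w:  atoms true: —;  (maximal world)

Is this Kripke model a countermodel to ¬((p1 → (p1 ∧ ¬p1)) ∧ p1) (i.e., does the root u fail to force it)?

u ⊩ ¬((p1 → (p1 ∧ ¬p1)) ∧ p1): no world accessible from u forces (p1 → (p1 ∧ ¬p1)) ∧ p1.
So the root u forces ¬((p1 → (p1 ∧ ¬p1)) ∧ p1); the model is not a countermodel.

No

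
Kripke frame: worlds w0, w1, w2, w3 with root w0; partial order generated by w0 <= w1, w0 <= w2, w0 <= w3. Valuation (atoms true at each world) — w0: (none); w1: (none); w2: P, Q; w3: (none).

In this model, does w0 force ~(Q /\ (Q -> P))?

No

w0 ||-/- ~(Q /\ (Q -> P)) since w2 is accessible from w0 and w2 ||- Q /\ (Q -> P).
w2 ||- Q /\ (Q -> P) since w2 forces both conjuncts.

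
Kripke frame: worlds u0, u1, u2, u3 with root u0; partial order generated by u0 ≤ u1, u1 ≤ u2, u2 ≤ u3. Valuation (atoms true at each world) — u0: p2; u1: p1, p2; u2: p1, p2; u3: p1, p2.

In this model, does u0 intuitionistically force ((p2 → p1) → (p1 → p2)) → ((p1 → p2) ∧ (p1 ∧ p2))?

u0 ⊮ ((p2 → p1) → (p1 → p2)) → ((p1 → p2) ∧ (p1 ∧ p2)): already at u0 itself, u0 ⊩ (p2 → p1) → (p1 → p2) but u0 ⊮ (p1 → p2) ∧ (p1 ∧ p2).
u0 ⊮ (p1 → p2) ∧ (p1 ∧ p2) since u0 fails p1 ∧ p2.

No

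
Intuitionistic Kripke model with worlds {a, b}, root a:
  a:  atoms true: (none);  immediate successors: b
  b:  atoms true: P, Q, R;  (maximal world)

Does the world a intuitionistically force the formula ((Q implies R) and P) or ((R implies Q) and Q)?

No

a does not force ((Q implies R) and P) or ((R implies Q) and Q): neither disjunct is forced at a.
a does not force (Q implies R) and P since a fails P.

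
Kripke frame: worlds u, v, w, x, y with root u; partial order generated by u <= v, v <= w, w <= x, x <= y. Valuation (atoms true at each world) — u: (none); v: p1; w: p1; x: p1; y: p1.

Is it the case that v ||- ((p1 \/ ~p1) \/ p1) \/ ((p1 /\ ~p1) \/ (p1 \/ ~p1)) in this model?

Yes

v ||- ((p1 \/ ~p1) \/ p1) \/ ((p1 /\ ~p1) \/ (p1 \/ ~p1)) via the disjunct (p1 \/ ~p1) \/ p1.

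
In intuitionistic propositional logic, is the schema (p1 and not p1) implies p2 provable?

This is an instance of ex falso quodlibet, which is intuitionistically derivable.
No world can force both p1 and not p1, so the antecedent p1 and not p1 is never forced and the implication holds vacuously at every world.

Yes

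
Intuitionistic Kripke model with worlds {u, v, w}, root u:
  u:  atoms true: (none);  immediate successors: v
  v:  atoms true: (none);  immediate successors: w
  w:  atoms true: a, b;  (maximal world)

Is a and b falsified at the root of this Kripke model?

Yes

u does not force a and b since u fails a.
So the root u does not force a and b; the model is a countermodel.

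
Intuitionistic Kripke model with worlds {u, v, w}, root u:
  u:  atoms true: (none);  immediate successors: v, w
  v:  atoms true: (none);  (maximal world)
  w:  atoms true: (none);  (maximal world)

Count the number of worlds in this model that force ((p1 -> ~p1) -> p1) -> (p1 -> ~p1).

3

u: forces it.
v: forces it.
w: forces it.
Worlds forcing the formula: {u, v, w}.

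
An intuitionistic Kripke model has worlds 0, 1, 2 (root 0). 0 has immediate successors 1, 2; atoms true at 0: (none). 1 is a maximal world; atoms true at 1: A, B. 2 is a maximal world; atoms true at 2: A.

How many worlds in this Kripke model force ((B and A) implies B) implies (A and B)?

1

0: does not force it — 0 does not force ((B and A) implies B) implies (A and B): already at 0 itself, 0 forces (B and A) implies B but 0 does not force A and B.
1: forces it.
2: does not force it — 2 does not force ((B and A) implies B) implies (A and B): already at 2 itself, 2 forces (B and A) implies B but 2 does not force A and B.
Worlds forcing the formula: {1}.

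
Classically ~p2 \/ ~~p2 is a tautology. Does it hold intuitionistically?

No

This is the weak law of excluded middle, which is not intuitionistically valid.
A Kripke countermodel: worlds 0, 1, 2; order generated by 0 <= 1, 0 <= 2; atoms true at each world — 0:{}; 1:{p2}; 2:{}.
0 ||-/- ~p2 \/ ~~p2: neither disjunct is forced at 0.
0 ||-/- ~p2 since 1 is accessible from 0 and 1 ||- p2.
So the root 0 does not force the formula.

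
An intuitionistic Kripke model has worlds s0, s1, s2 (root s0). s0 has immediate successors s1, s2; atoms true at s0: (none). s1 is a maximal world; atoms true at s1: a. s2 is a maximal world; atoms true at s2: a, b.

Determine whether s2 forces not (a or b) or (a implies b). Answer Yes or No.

s2 forces not (a or b) or (a implies b) via the disjunct a implies b.

Yes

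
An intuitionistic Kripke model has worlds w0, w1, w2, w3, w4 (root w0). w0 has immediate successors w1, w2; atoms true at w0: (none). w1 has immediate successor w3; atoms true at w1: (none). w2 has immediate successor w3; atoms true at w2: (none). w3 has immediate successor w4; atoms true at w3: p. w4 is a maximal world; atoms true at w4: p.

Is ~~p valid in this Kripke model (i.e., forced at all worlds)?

w0 ||- ~~p: no world accessible from w0 forces ~p.
Since the root w0 forces ~~p and forcing is persistent (monotone upward), every world forces it.

Yes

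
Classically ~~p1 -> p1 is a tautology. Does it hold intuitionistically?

No

This is double-negation elimination, which is not intuitionistically valid.
A Kripke countermodel: worlds a, b; order generated by a <= b; atoms true at each world — a:{}; b:{p1}.
a ||-/- ~~p1 -> p1: already at a itself, a ||- ~~p1 but a ||-/- p1.
a lacks atom p1, so a ||-/- p1.
So the root a does not force the formula.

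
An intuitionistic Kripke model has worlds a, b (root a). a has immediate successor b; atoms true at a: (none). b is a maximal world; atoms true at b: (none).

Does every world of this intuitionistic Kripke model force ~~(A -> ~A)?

a ||- ~~(A -> ~A): no world accessible from a forces ~(A -> ~A).
Since the root a forces ~~(A -> ~A) and forcing is persistent (monotone upward), every world forces it.

Yes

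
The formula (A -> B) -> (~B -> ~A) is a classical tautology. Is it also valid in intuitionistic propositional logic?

Yes

This is the forward direction of contraposition, which is intuitionistically derivable.
Assume A -> B and ~B. If A held then B would follow, contradicting ~B; so ~A.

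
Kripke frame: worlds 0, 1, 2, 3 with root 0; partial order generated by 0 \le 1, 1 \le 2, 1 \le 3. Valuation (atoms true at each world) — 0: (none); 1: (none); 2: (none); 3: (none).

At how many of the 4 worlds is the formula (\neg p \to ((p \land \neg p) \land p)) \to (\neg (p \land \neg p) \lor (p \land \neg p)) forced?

4

0: forces it.
1: forces it.
2: forces it.
3: forces it.
Worlds forcing the formula: {0, 1, 2, 3}.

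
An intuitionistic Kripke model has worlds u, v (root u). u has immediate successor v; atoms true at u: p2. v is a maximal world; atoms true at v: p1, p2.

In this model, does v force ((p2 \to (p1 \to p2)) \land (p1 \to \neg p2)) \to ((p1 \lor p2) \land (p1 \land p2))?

Yes

v \Vdash ((p2 \to (p1 \to p2)) \land (p1 \to \neg p2)) \to ((p1 \lor p2) \land (p1 \land p2)) vacuously: no world accessible from v forces the antecedent (p2 \to (p1 \to p2)) \land (p1 \to \neg p2).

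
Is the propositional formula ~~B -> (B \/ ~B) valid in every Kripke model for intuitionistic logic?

This is a variant of double-negation elimination (deriving excluded middle from double negation), which is not intuitionistically valid.
A Kripke countermodel: worlds s0, s1; order generated by s0 <= s1; atoms true at each world — s0:{}; s1:{B}.
s0 ||-/- ~~B -> (B \/ ~B): already at s0 itself, s0 ||- ~~B but s0 ||-/- B \/ ~B.
s0 ||-/- B \/ ~B: neither disjunct is forced at s0.
s0 lacks atom B, so s0 ||-/- B.
So the root s0 does not force the formula.

No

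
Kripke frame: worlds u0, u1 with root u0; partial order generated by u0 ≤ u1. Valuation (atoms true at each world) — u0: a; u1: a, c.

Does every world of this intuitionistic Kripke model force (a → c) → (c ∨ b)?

Yes

u0 ⊩ (a → c) → (c ∨ b): every world accessible from u0 that forces a → c (namely u1) also forces c ∨ b.
Since the root u0 forces (a → c) → (c ∨ b) and forcing is persistent (monotone upward), every world forces it.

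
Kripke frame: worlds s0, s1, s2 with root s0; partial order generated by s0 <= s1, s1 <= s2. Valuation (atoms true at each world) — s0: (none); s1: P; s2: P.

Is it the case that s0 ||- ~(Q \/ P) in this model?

s0 ||-/- ~(Q \/ P) since s1 is accessible from s0 and s1 ||- Q \/ P.
s1 ||- Q \/ P via the disjunct P.

No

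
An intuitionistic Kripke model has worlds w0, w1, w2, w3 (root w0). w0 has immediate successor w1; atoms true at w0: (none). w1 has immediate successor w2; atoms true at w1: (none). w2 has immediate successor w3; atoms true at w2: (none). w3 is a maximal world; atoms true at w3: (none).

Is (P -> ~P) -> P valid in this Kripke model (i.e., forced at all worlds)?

Not every world: w0 ||-/- (P -> ~P) -> P.
w0 ||-/- (P -> ~P) -> P: already at w0 itself, w0 ||- P -> ~P but w0 ||-/- P.
w0 lacks atom P, so w0 ||-/- P.

No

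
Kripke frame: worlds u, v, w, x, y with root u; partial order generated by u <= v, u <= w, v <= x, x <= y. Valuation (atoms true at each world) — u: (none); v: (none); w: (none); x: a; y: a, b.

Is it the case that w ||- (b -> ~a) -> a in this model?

w ||-/- (b -> ~a) -> a: already at w itself, w ||- b -> ~a but w ||-/- a.
w lacks atom a, so w ||-/- a.

No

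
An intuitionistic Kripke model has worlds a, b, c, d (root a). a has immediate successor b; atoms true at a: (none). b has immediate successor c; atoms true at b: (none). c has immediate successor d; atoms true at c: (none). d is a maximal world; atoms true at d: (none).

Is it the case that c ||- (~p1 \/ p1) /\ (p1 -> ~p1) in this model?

c ||- (~p1 \/ p1) /\ (p1 -> ~p1) since c forces both conjuncts.

Yes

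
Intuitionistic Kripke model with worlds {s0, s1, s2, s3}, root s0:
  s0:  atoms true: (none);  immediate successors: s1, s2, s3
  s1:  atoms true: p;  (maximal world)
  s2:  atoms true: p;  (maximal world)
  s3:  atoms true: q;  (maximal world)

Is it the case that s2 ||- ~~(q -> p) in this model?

Yes

s2 ||- ~~(q -> p): no world accessible from s2 forces ~(q -> p).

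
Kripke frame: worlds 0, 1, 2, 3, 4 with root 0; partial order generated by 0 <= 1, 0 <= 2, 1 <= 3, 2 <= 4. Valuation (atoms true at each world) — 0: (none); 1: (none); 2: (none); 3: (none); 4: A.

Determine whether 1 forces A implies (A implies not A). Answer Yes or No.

1 forces A implies (A implies not A) vacuously: no world accessible from 1 forces the antecedent A.

Yes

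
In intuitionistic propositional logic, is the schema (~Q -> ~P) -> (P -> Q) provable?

This is the converse of contraposition, which is not intuitionistically valid.
A Kripke countermodel: worlds a, b; order generated by a <= b; atoms true at each world — a:{P}; b:{P,Q}.
a ||-/- (~Q -> ~P) -> (P -> Q): already at a itself, a ||- ~Q -> ~P but a ||-/- P -> Q.
a ||-/- P -> Q: already at a itself, a ||- P but a ||-/- Q.
a lacks atom Q, so a ||-/- Q.
So the root a does not force the formula.

No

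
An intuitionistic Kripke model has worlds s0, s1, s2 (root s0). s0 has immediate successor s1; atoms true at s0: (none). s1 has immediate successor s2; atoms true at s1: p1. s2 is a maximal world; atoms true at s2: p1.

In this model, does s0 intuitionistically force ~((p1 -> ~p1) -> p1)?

No

s0 ||-/- ~((p1 -> ~p1) -> p1) since s0 is accessible from s0 and s0 ||- (p1 -> ~p1) -> p1.
s0 ||- (p1 -> ~p1) -> p1 vacuously: no world accessible from s0 forces the antecedent p1 -> ~p1.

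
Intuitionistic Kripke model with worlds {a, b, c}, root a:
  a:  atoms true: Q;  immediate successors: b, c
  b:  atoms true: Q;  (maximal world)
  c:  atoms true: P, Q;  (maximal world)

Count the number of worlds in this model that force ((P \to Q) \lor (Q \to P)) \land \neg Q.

0

a: does not force it — a \nVdash ((P \to Q) \lor (Q \to P)) \land \neg Q since a fails \neg Q.
b: does not force it — b \nVdash ((P \to Q) \lor (Q \to P)) \land \neg Q since b fails \neg Q.
c: does not force it.
Worlds forcing the formula: { }.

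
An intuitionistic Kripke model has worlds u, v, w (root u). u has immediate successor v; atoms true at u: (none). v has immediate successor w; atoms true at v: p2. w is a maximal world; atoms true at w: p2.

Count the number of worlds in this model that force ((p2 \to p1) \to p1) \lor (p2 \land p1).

u: forces it.
v: forces it.
w: forces it.
Worlds forcing the formula: {u, v, w}.

3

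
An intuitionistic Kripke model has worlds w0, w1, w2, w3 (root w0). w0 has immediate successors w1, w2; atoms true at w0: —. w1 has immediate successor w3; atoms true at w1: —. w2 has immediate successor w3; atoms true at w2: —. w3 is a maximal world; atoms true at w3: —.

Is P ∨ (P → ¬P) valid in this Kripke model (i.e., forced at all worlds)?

Yes

w0 ⊩ P ∨ (P → ¬P) via the disjunct P → ¬P.
Since the root w0 forces P ∨ (P → ¬P) and forcing is persistent (monotone upward), every world forces it.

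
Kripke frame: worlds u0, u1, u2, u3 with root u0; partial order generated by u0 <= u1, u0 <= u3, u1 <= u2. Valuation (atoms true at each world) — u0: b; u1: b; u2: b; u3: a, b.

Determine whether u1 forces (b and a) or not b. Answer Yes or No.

No

u1 does not force (b and a) or not b: neither disjunct is forced at u1.
u1 does not force b and a since u1 fails a.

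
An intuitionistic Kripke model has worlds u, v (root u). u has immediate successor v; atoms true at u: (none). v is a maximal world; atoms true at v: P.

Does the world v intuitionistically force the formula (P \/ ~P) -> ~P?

No

v ||-/- (P \/ ~P) -> ~P: already at v itself, v ||- P \/ ~P but v ||-/- ~P.
v ||-/- ~P since v is accessible from v and v ||- P.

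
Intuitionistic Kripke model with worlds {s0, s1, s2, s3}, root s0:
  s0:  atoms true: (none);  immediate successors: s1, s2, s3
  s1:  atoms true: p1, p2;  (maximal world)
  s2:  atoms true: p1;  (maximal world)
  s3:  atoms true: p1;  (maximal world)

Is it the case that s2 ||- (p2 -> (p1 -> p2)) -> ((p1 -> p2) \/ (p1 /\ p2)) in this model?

s2 ||-/- (p2 -> (p1 -> p2)) -> ((p1 -> p2) \/ (p1 /\ p2)): already at s2 itself, s2 ||- p2 -> (p1 -> p2) but s2 ||-/- (p1 -> p2) \/ (p1 /\ p2).
s2 ||-/- (p1 -> p2) \/ (p1 /\ p2): neither disjunct is forced at s2.
s2 ||-/- p1 -> p2: already at s2 itself, s2 ||- p1 but s2 ||-/- p2.
s2 lacks atom p2, so s2 ||-/- p2.

No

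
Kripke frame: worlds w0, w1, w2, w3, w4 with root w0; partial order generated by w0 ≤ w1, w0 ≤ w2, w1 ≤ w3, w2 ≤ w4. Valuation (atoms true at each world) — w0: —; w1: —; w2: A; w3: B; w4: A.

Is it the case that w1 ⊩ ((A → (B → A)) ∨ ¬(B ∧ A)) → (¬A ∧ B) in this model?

w1 ⊮ ((A → (B → A)) ∨ ¬(B ∧ A)) → (¬A ∧ B): already at w1 itself, w1 ⊩ (A → (B → A)) ∨ ¬(B ∧ A) but w1 ⊮ ¬A ∧ B.
w1 ⊮ ¬A ∧ B since w1 fails B.

No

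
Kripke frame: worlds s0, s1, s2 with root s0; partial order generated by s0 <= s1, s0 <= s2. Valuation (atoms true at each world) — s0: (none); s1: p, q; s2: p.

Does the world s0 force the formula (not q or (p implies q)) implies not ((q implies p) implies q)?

s0 does not force (not q or (p implies q)) implies not ((q implies p) implies q): at the accessible world s1, s1 forces not q or (p implies q) but s1 does not force not ((q implies p) implies q).
s1 does not force not ((q implies p) implies q) since s1 is accessible from s1 and s1 forces (q implies p) implies q.
s1 forces (q implies p) implies q: every world accessible from s1 that forces q implies p (namely s1) also forces q.

No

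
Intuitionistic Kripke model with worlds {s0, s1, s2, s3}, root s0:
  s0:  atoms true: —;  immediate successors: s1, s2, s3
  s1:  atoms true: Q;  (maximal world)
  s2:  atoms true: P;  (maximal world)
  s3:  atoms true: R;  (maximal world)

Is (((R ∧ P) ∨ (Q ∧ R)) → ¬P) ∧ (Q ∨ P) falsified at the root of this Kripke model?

Yes

s0 ⊮ (((R ∧ P) ∨ (Q ∧ R)) → ¬P) ∧ (Q ∨ P) since s0 fails Q ∨ P.
So the root s0 does not force (((R ∧ P) ∨ (Q ∧ R)) → ¬P) ∧ (Q ∨ P); the model is a countermodel.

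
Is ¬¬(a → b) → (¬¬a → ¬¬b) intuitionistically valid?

This is the distribution of double negation over implication, which is intuitionistically derivable.
Assume ¬¬(a → b) and ¬¬a; suppose ¬b. Then a → b would give ¬a (by contraposition), contradicting ¬¬a; so ¬(a → b), contradicting ¬¬(a → b). Hence ¬¬b.

Yes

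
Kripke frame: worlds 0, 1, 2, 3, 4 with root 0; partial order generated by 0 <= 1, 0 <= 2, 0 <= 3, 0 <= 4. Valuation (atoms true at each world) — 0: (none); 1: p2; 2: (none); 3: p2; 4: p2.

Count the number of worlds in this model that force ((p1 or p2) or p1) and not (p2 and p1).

0: does not force it — 0 does not force ((p1 or p2) or p1) and not (p2 and p1) since 0 fails (p1 or p2) or p1.
1: forces it.
2: does not force it — 2 does not force ((p1 or p2) or p1) and not (p2 and p1) since 2 fails (p1 or p2) or p1.
3: forces it.
4: forces it.
Worlds forcing the formula: {1, 3, 4}.

3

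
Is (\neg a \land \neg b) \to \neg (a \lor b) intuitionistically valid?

This is a constructively valid De Morgan direction (conjunction of negations to negated disjunction), which is intuitionistically derivable.
If both \neg a and \neg b hold at a world, no accessible world forces a or forces b, so none forces a \lor b.

Yes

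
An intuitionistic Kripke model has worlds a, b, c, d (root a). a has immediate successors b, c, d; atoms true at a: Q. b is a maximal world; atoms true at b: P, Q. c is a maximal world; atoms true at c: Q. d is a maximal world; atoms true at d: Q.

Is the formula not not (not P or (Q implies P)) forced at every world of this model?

a forces not not (not P or (Q implies P)): no world accessible from a forces not (not P or (Q implies P)).
Since the root a forces not not (not P or (Q implies P)) and forcing is persistent (monotone upward), every world forces it.

Yes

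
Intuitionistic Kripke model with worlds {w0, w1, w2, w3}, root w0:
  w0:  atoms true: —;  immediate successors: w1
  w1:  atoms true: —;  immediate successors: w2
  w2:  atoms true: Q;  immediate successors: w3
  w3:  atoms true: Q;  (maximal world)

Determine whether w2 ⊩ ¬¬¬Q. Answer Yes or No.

w2 ⊮ ¬¬¬Q since w2 is accessible from w2 and w2 ⊩ ¬¬Q.
w2 ⊩ ¬¬Q: no world accessible from w2 forces ¬Q.

No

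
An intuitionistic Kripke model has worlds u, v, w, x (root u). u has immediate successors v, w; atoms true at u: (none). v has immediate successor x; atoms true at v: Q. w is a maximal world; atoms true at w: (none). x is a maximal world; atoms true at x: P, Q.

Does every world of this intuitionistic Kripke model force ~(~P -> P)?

Not every world: u ||-/- ~(~P -> P).
u ||-/- ~(~P -> P) since v is accessible from u and v ||- ~P -> P.
v ||- ~P -> P vacuously: no world accessible from v forces the antecedent ~P.

No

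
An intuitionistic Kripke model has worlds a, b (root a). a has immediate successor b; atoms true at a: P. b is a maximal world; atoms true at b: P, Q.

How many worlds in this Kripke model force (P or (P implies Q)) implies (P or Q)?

a: forces it.
b: forces it.
Worlds forcing the formula: {a, b}.

2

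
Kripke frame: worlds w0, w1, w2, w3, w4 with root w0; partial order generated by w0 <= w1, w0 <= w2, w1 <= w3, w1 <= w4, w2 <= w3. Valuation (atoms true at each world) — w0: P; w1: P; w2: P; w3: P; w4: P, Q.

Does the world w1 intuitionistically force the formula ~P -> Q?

w1 ||- ~P -> Q vacuously: no world accessible from w1 forces the antecedent ~P.

Yes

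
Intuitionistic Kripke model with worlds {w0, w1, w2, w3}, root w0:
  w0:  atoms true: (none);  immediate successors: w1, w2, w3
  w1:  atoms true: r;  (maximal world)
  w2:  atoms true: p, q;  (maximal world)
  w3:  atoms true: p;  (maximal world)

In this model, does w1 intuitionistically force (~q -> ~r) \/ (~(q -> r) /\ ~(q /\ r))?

w1 ||-/- (~q -> ~r) \/ (~(q -> r) /\ ~(q /\ r)): neither disjunct is forced at w1.
w1 ||-/- ~q -> ~r: already at w1 itself, w1 ||- ~q but w1 ||-/- ~r.
w1 ||-/- ~r since w1 is accessible from w1 and w1 ||- r.

No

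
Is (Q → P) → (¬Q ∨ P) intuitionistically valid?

No

This is the material-implication-as-disjunction principle, which is not intuitionistically valid.
A Kripke countermodel: worlds u, v; order generated by u ≤ v; atoms true at each world — u:{}; v:{P,Q}.
u ⊮ (Q → P) → (¬Q ∨ P): already at u itself, u ⊩ Q → P but u ⊮ ¬Q ∨ P.
u ⊮ ¬Q ∨ P: neither disjunct is forced at u.
u ⊮ ¬Q since v is accessible from u and v ⊩ Q.
So the root u does not force the formula.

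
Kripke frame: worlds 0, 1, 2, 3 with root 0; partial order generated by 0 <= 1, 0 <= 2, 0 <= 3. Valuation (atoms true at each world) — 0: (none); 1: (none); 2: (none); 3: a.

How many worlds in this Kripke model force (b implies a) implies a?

1

0: does not force it — 0 does not force (b implies a) implies a: already at 0 itself, 0 forces b implies a but 0 does not force a.
1: does not force it — 1 does not force (b implies a) implies a: already at 1 itself, 1 forces b implies a but 1 does not force a.
2: does not force it.
3: forces it.
Worlds forcing the formula: {3}.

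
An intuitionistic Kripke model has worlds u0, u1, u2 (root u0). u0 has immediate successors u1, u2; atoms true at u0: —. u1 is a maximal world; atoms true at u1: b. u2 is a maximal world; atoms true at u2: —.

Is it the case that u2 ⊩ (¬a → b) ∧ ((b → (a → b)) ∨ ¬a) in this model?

No

u2 ⊮ (¬a → b) ∧ ((b → (a → b)) ∨ ¬a) since u2 fails ¬a → b.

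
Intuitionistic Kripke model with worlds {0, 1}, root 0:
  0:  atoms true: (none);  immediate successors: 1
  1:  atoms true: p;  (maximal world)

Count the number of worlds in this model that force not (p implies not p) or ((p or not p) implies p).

0: forces it.
1: forces it.
Worlds forcing the formula: {0, 1}.

2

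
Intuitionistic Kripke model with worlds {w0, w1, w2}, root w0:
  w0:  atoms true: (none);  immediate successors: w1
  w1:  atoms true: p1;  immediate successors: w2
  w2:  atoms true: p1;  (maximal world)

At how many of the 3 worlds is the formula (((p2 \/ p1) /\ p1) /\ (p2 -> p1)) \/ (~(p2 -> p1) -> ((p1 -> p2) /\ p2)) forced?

3

w0: forces it.
w1: forces it.
w2: forces it.
Worlds forcing the formula: {w0, w1, w2}.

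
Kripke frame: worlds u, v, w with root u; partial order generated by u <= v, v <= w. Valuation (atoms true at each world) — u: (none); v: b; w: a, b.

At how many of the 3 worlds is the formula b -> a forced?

u: does not force it — u ||-/- b -> a: at the accessible world v, v ||- b but v ||-/- a.
v: does not force it — v ||-/- b -> a: already at v itself, v ||- b but v ||-/- a.
w: forces it.
Worlds forcing the formula: {w}.

1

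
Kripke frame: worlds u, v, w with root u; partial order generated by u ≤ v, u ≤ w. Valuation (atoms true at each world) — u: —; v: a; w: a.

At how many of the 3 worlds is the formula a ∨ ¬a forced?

u: does not force it — u ⊮ a ∨ ¬a: neither disjunct is forced at u.
v: forces it.
w: forces it.
Worlds forcing the formula: {v, w}.

2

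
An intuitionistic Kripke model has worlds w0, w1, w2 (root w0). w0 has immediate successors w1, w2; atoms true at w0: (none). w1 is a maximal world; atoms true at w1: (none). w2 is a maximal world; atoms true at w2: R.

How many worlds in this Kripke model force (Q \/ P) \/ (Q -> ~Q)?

w0: forces it.
w1: forces it.
w2: forces it.
Worlds forcing the formula: {w0, w1, w2}.

3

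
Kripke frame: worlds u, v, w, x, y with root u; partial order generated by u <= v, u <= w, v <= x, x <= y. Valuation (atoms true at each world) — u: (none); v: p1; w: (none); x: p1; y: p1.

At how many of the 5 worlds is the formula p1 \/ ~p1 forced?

u: does not force it — u ||-/- p1 \/ ~p1: neither disjunct is forced at u.
v: forces it.
w: forces it.
x: forces it.
y: forces it.
Worlds forcing the formula: {v, w, x, y}.

4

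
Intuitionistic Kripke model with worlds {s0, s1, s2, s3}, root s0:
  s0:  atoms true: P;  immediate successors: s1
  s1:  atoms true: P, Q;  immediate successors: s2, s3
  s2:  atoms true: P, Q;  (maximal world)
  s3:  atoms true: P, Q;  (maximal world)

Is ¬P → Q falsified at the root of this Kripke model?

No

s0 ⊩ ¬P → Q vacuously: no world accessible from s0 forces the antecedent ¬P.
So the root s0 forces ¬P → Q; the model is not a countermodel.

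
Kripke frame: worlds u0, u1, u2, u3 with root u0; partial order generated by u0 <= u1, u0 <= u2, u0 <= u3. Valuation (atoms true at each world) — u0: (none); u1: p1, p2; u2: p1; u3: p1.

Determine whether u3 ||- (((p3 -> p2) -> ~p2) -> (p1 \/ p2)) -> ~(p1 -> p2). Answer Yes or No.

Yes

u3 ||- (((p3 -> p2) -> ~p2) -> (p1 \/ p2)) -> ~(p1 -> p2): every world accessible from u3 that forces ((p3 -> p2) -> ~p2) -> (p1 \/ p2) (namely u3) also forces ~(p1 -> p2).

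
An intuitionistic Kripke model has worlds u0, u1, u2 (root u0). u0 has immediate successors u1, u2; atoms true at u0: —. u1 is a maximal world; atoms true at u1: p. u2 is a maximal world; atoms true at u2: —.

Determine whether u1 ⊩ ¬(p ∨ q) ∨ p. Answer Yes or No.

Yes

u1 ⊩ ¬(p ∨ q) ∨ p via the disjunct p.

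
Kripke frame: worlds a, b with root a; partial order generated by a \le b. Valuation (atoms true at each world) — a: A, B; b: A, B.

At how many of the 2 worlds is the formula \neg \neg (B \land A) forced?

2

a: forces it.
b: forces it.
Worlds forcing the formula: {a, b}.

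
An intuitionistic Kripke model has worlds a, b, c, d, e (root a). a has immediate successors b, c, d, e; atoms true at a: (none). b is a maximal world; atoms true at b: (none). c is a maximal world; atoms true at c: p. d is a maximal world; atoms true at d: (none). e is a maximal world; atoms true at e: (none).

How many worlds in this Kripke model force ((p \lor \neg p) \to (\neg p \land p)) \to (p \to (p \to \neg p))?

5

a: forces it.
b: forces it.
c: forces it.
d: forces it.
e: forces it.
Worlds forcing the formula: {a, b, c, d, e}.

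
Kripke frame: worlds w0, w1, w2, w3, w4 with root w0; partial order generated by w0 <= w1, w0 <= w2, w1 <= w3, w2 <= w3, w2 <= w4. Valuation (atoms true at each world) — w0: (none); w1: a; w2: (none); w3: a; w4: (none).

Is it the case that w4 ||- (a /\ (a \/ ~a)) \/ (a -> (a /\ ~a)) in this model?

Yes

w4 ||- (a /\ (a \/ ~a)) \/ (a -> (a /\ ~a)) via the disjunct a -> (a /\ ~a).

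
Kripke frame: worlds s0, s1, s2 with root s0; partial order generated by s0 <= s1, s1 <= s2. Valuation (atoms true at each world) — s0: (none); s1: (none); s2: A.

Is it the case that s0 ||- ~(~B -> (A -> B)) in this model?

Yes

s0 ||- ~(~B -> (A -> B)): no world accessible from s0 forces ~B -> (A -> B).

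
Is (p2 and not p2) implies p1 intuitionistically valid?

This is an instance of ex falso quodlibet, which is intuitionistically derivable.
No world can force both p2 and not p2, so the antecedent p2 and not p2 is never forced and the implication holds vacuously at every world.

Yes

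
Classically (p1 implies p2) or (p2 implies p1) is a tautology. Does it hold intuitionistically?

No

This is the Gödel–Dummett linearity axiom, which is not intuitionistically valid.
A Kripke countermodel: worlds u, v, w; order generated by u <= v, u <= w; atoms true at each world — u:{}; v:{p1}; w:{p2}.
u does not force (p1 implies p2) or (p2 implies p1): neither disjunct is forced at u.
u does not force p1 implies p2: at the accessible world v, v forces p1 but v does not force p2.
v lacks atom p2, so v does not force p2.
So the root u does not force the formula.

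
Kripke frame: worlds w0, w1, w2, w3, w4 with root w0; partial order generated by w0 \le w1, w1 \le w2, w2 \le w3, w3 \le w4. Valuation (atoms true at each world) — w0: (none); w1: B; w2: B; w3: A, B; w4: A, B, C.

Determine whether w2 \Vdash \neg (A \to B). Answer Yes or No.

No

w2 \nVdash \neg (A \to B) since w2 is accessible from w2 and w2 \Vdash A \to B.
w2 \Vdash A \to B: every world accessible from w2 that forces A (namely w3, w4) also forces B.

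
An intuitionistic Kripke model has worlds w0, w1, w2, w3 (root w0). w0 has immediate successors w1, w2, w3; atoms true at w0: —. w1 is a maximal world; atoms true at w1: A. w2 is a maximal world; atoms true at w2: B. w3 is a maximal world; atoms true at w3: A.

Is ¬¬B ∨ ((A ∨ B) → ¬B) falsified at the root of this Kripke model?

Yes

w0 ⊮ ¬¬B ∨ ((A ∨ B) → ¬B): neither disjunct is forced at w0.
w0 ⊮ ¬¬B since w1 is accessible from w0 and w1 ⊩ ¬B.
w1 ⊩ ¬B: no world accessible from w1 forces B.
So the root w0 does not force ¬¬B ∨ ((A ∨ B) → ¬B); the model is a countermodel.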